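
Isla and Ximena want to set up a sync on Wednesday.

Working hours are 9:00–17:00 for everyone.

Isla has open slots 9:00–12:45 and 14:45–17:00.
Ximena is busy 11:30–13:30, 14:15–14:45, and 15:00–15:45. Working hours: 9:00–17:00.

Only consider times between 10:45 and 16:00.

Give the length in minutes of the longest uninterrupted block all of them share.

45 minutes

Ximena free within 09:00–17:00: 09:00–11:30, 13:30–14:15, 14:45–15:00, 15:45–17:00.
Isla ∩ Ximena: 09:00–11:30, 14:45–15:00, 15:45–17:00.
Restricted to 10:45–16:00: 10:45–11:30, 14:45–15:00, 15:45–16:00.
Common window lengths: 45, 15, 15 min; longest is 45.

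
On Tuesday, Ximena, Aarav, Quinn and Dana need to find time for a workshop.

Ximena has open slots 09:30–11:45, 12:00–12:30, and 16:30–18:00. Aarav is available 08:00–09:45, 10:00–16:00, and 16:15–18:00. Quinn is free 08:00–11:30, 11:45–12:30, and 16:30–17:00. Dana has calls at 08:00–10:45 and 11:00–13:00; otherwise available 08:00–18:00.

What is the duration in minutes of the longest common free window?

Dana free within 08:00–18:00: 10:45–11:00, 13:00–18:00.
Ximena ∩ Aarav: 09:30–09:45, 10:00–11:45, 12:00–12:30, 16:30–18:00.
Ximena ∩ Aarav ∩ Quinn: 09:30–09:45, 10:00–11:30, 12:00–12:30, 16:30–17:00.
Ximena ∩ Aarav ∩ Quinn ∩ Dana: 10:45–11:00, 16:30–17:00.
Common window lengths: 15, 30 min; longest is 30.

30 minutes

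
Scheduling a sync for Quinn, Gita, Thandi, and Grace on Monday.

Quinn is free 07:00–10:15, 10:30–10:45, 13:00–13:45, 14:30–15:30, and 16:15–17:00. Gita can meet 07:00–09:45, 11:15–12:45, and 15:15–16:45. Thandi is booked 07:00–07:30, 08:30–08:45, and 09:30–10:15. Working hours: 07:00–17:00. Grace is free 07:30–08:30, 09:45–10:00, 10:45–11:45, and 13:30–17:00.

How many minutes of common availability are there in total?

Thandi free within 07:00–17:00: 07:30–08:30, 08:45–09:30, 10:15–17:00.
Quinn ∩ Gita: 07:00–09:45, 15:15–15:30, 16:15–16:45.
Quinn ∩ Gita ∩ Thandi: 07:30–08:30, 08:45–09:30, 15:15–15:30, 16:15–16:45.
Quinn ∩ Gita ∩ Thandi ∩ Grace: 07:30–08:30, 15:15–15:30, 16:15–16:45.
Total common minutes: 60 + 15 + 30 = 105.

105 minutes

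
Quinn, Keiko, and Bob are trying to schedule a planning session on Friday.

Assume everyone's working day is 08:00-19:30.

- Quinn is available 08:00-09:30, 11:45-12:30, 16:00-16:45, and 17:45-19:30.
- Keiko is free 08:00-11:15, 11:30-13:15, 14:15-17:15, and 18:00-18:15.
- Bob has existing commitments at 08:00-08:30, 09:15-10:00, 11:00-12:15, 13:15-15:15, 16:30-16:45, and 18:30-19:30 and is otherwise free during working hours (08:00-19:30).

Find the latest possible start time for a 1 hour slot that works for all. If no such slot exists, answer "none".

Bob free within 08:00–19:30: 08:30–09:15, 10:00–11:00, 12:15–13:15, 15:15–16:30, 16:45–18:30.
Quinn ∩ Keiko: 08:00–09:30, 11:45–12:30, 16:00–16:45, 18:00–18:15.
Quinn ∩ Keiko ∩ Bob: 08:30–09:15, 12:15–12:30, 16:00–16:30, 18:00–18:15.
Windows ≥ 60 min: (none).

none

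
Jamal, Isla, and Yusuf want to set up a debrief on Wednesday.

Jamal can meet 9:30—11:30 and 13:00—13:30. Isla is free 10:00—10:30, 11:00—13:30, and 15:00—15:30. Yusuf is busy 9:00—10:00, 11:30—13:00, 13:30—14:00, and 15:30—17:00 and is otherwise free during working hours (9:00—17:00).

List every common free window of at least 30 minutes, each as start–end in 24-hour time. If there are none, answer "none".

Yusuf free within 09:00–17:00: 10:00–11:30, 13:00–13:30, 14:00–15:30.
Jamal ∩ Isla: 10:00–10:30, 11:00–11:30, 13:00–13:30.
Jamal ∩ Isla ∩ Yusuf: 10:00–10:30, 11:00–11:30, 13:00–13:30.
Windows ≥ 30 min: 10:00–10:30, 11:00–11:30, 13:00–13:30.

10:00–10:30, 11:00–11:30, 13:00–13:30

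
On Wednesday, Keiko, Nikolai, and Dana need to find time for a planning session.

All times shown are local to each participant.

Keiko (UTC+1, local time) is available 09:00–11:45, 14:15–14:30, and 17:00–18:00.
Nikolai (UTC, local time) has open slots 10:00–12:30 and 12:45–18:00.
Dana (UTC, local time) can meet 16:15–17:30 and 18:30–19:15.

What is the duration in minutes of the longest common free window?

Keiko → UTC: 08:00–10:45, 13:15–13:30, 16:00–17:00.
Nikolai → UTC: 10:00–12:30, 12:45–18:00.
Dana → UTC: 16:15–17:30, 18:30–19:15.
Keiko ∩ Nikolai: 10:00–10:45, 13:15–13:30, 16:00–17:00.
Keiko ∩ Nikolai ∩ Dana: 16:15–17:00.
Single common window of 45 minutes.

45 minutes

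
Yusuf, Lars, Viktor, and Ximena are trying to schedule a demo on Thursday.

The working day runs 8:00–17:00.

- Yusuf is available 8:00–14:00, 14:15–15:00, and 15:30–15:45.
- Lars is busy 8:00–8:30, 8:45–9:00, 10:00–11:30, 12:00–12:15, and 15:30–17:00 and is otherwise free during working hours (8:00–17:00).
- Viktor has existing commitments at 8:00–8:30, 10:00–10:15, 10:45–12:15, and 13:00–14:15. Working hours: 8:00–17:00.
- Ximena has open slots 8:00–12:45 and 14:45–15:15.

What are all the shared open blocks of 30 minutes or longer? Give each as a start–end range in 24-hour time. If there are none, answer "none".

09:00–10:00, 12:15–12:45

Lars free within 08:00–17:00: 08:30–08:45, 09:00–10:00, 11:30–12:00, 12:15–15:30.
Viktor free within 08:00–17:00: 08:30–10:00, 10:15–10:45, 12:15–13:00, 14:15–17:00.
Yusuf ∩ Lars: 08:30–08:45, 09:00–10:00, 11:30–12:00, 12:15–14:00, 14:15–15:00.
Yusuf ∩ Lars ∩ Viktor: 08:30–08:45, 09:00–10:00, 12:15–13:00, 14:15–15:00.
Yusuf ∩ Lars ∩ Viktor ∩ Ximena: 08:30–08:45, 09:00–10:00, 12:15–12:45, 14:45–15:00.
Windows ≥ 30 min: 09:00–10:00, 12:15–12:45.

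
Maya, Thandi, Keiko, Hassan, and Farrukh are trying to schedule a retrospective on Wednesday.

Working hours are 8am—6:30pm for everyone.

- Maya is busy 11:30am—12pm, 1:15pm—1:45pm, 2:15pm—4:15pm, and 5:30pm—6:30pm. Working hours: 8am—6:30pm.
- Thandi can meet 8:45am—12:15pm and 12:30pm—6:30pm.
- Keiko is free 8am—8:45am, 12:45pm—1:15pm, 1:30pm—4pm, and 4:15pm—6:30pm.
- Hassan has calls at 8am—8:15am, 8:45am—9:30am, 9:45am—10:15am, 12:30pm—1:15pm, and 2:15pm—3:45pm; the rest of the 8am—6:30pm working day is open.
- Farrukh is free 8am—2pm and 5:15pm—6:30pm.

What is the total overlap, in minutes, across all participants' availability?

Maya free within 08:00–18:30: 08:00–11:30, 12:00–13:15, 13:45–14:15, 16:15–17:30.
Hassan free within 08:00–18:30: 08:15–08:45, 09:30–09:45, 10:15–12:30, 13:15–14:15, 15:45–18:30.
Maya ∩ Thandi: 08:45–11:30, 12:00–12:15, 12:30–13:15, 13:45–14:15, 16:15–17:30.
Maya ∩ Thandi ∩ Keiko: 12:45–13:15, 13:45–14:15, 16:15–17:30.
Maya ∩ Thandi ∩ Keiko ∩ Hassan: 13:45–14:15, 16:15–17:30.
Maya ∩ Thandi ∩ Keiko ∩ Hassan ∩ Farrukh: 13:45–14:00, 17:15–17:30.
Total common minutes: 15 + 15 = 30.

30 minutes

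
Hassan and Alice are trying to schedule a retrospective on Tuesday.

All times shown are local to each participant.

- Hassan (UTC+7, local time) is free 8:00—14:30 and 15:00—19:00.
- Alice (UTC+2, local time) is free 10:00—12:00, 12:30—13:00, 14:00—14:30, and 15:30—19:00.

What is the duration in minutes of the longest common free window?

Hassan → UTC: 01:00–07:30, 08:00–12:00.
Alice → UTC: 08:00–10:00, 10:30–11:00, 12:00–12:30, 13:30–17:00.
Hassan ∩ Alice: 08:00–10:00, 10:30–11:00.
Common window lengths: 120, 30 min; longest is 120.

120 minutes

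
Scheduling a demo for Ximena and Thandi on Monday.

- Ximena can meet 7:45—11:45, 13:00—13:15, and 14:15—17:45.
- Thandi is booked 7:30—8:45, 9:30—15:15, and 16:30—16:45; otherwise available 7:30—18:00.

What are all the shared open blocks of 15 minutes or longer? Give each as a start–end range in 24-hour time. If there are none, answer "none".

08:45–09:30, 15:15–16:30, 16:45–17:45

Thandi free within 07:30–18:00: 08:45–09:30, 15:15–16:30, 16:45–18:00.
Ximena ∩ Thandi: 08:45–09:30, 15:15–16:30, 16:45–17:45.
Windows ≥ 15 min: 08:45–09:30, 15:15–16:30, 16:45–17:45.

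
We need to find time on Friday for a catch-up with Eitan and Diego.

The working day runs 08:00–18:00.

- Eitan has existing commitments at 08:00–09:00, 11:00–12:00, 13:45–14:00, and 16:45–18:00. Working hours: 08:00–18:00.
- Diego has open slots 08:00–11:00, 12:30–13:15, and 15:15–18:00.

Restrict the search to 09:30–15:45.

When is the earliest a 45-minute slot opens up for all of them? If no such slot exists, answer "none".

09:30

Eitan free within 08:00–18:00: 09:00–11:00, 12:00–13:45, 14:00–16:45.
Eitan ∩ Diego: 09:00–11:00, 12:30–13:15, 15:15–16:45.
Restricted to 09:30–15:45: 09:30–11:00, 12:30–13:15, 15:15–15:45.
Windows ≥ 45 min: 09:30–11:00, 12:30–13:15.
Earliest such window starts at 09:30.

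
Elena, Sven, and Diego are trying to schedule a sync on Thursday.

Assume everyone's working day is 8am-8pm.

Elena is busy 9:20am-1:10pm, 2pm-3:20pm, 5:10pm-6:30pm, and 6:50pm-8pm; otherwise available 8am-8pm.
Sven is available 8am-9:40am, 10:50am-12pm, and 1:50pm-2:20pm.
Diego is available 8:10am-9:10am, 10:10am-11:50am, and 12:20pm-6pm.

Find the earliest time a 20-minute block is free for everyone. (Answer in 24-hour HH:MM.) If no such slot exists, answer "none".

08:10

Elena free within 08:00–20:00: 08:00–09:20, 13:10–14:00, 15:20–17:10, 18:30–18:50.
Elena ∩ Sven: 08:00–09:20, 13:50–14:00.
Elena ∩ Sven ∩ Diego: 08:10–09:10, 13:50–14:00.
Windows ≥ 20 min: 08:10–09:10.
Earliest such window starts at 08:10.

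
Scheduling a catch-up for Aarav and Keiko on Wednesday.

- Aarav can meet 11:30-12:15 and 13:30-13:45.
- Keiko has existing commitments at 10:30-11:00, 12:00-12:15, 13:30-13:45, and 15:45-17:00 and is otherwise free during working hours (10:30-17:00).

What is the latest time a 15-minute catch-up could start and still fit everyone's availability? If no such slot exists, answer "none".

11:45

Keiko free within 10:30–17:00: 11:00–12:00, 12:15–13:30, 13:45–15:45.
Aarav ∩ Keiko: 11:30–12:00.
Windows ≥ 15 min: 11:30–12:00.
Latest start in the last window 11:30–12:00 is 12:00 − 15 min = 11:45.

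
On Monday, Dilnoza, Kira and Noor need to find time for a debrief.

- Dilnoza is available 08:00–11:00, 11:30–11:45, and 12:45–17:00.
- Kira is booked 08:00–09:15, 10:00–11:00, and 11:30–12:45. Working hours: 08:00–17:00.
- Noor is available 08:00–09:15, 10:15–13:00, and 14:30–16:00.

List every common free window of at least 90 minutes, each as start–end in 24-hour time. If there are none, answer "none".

14:30–16:00

Kira free within 08:00–17:00: 09:15–10:00, 11:00–11:30, 12:45–17:00.
Dilnoza ∩ Kira: 09:15–10:00, 12:45–17:00.
Dilnoza ∩ Kira ∩ Noor: 12:45–13:00, 14:30–16:00.
Windows ≥ 90 min: 14:30–16:00.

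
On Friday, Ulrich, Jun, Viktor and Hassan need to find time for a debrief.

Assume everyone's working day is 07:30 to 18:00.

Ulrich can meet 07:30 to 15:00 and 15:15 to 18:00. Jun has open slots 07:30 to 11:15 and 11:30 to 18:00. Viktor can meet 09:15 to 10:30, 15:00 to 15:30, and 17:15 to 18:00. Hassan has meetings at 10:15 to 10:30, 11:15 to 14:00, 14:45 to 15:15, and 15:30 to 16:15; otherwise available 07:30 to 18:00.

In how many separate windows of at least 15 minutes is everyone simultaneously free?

3

Hassan free within 07:30–18:00: 07:30–10:15, 10:30–11:15, 14:00–14:45, 15:15–15:30, 16:15–18:00.
Ulrich ∩ Jun: 07:30–11:15, 11:30–15:00, 15:15–18:00.
Ulrich ∩ Jun ∩ Viktor: 09:15–10:30, 15:15–15:30, 17:15–18:00.
Ulrich ∩ Jun ∩ Viktor ∩ Hassan: 09:15–10:15, 15:15–15:30, 17:15–18:00.
Windows ≥ 15 min: 09:15–10:15, 15:15–15:30, 17:15–18:00.
That's 3 windows.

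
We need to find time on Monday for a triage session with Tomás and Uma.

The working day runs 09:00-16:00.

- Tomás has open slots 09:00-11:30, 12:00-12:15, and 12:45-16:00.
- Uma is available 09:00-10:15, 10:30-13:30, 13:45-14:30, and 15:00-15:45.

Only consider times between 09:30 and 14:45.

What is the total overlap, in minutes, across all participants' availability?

Tomás ∩ Uma: 09:00–10:15, 10:30–11:30, 12:00–12:15, 12:45–13:30, 13:45–14:30, 15:00–15:45.
Restricted to 09:30–14:45: 09:30–10:15, 10:30–11:30, 12:00–12:15, 12:45–13:30, 13:45–14:30.
Total common minutes: 45 + 60 + 15 + 45 + 45 = 210.

210 minutes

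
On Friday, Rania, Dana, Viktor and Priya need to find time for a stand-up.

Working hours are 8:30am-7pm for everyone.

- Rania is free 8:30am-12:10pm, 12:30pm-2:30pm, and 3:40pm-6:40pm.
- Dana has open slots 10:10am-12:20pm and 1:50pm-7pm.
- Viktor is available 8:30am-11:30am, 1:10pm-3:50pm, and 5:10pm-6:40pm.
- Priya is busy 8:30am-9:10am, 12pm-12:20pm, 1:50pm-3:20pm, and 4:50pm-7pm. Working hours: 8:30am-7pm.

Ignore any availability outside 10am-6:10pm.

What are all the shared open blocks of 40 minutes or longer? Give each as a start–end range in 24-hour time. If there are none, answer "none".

10:10–11:30

Priya free within 08:30–19:00: 09:10–12:00, 12:20–13:50, 15:20–16:50.
Rania ∩ Dana: 10:10–12:10, 13:50–14:30, 15:40–18:40.
Rania ∩ Dana ∩ Viktor: 10:10–11:30, 13:50–14:30, 15:40–15:50, 17:10–18:40.
Rania ∩ Dana ∩ Viktor ∩ Priya: 10:10–11:30, 15:40–15:50.
Restricted to 10:00–18:10: 10:10–11:30, 15:40–15:50.
Windows ≥ 40 min: 10:10–11:30.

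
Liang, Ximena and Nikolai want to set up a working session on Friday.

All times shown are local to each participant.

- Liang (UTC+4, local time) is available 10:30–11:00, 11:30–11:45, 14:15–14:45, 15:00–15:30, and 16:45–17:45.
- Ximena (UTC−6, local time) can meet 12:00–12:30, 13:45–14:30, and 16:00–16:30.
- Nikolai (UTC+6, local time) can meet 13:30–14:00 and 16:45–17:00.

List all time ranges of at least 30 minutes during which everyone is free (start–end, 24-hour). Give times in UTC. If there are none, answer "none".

Liang → UTC: 06:30–07:00, 07:30–07:45, 10:15–10:45, 11:00–11:30, 12:45–13:45.
Ximena → UTC: 18:00–18:30, 19:45–20:30, 22:00–22:30.
Nikolai → UTC: 07:30–08:00, 10:45–11:00.
Liang ∩ Ximena: (none).
Liang ∩ Ximena ∩ Nikolai: (none).
Windows ≥ 30 min: (none).

none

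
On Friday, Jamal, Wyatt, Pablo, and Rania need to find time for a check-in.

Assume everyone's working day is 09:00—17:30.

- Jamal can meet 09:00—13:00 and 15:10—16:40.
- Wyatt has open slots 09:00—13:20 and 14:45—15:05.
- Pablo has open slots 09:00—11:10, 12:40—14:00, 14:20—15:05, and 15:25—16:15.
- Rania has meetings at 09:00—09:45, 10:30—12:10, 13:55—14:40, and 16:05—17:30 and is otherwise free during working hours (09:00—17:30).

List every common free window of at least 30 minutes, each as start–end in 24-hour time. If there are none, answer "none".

09:45–10:30

Rania free within 09:00–17:30: 09:45–10:30, 12:10–13:55, 14:40–16:05.
Jamal ∩ Wyatt: 09:00–13:00.
Jamal ∩ Wyatt ∩ Pablo: 09:00–11:10, 12:40–13:00.
Jamal ∩ Wyatt ∩ Pablo ∩ Rania: 09:45–10:30, 12:40–13:00.
Windows ≥ 30 min: 09:45–10:30.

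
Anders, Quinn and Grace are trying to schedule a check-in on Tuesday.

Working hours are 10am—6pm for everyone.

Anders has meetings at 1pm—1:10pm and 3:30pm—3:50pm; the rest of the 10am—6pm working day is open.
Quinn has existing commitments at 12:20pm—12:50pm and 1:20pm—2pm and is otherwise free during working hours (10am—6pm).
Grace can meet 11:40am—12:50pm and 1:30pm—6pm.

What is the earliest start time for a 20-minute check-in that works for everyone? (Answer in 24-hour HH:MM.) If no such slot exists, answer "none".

11:40

Anders free within 10:00–18:00: 10:00–13:00, 13:10–15:30, 15:50–18:00.
Quinn free within 10:00–18:00: 10:00–12:20, 12:50–13:20, 14:00–18:00.
Anders ∩ Quinn: 10:00–12:20, 12:50–13:00, 13:10–13:20, 14:00–15:30, 15:50–18:00.
Anders ∩ Quinn ∩ Grace: 11:40–12:20, 14:00–15:30, 15:50–18:00.
Windows ≥ 20 min: 11:40–12:20, 14:00–15:30, 15:50–18:00.
Earliest such window starts at 11:40.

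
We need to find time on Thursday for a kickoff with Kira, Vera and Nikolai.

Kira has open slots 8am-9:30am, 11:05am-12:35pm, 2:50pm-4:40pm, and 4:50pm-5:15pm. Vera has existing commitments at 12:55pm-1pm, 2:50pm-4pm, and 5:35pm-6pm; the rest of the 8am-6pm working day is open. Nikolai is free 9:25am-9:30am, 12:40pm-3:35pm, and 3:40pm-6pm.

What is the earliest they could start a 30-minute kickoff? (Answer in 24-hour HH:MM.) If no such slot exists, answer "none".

Vera free within 08:00–18:00: 08:00–12:55, 13:00–14:50, 16:00–17:35.
Kira ∩ Vera: 08:00–09:30, 11:05–12:35, 16:00–16:40, 16:50–17:15.
Kira ∩ Vera ∩ Nikolai: 09:25–09:30, 16:00–16:40, 16:50–17:15.
Windows ≥ 30 min: 16:00–16:40.
Earliest such window starts at 16:00.

16:00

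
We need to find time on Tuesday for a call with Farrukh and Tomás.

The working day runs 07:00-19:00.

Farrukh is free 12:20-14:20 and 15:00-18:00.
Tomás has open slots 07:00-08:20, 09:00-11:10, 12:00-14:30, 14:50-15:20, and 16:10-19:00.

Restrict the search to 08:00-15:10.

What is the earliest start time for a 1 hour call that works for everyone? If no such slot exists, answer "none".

12:20

Farrukh ∩ Tomás: 12:20–14:20, 15:00–15:20, 16:10–18:00.
Restricted to 08:00–15:10: 12:20–14:20, 15:00–15:10.
Windows ≥ 60 min: 12:20–14:20.
Earliest such window starts at 12:20.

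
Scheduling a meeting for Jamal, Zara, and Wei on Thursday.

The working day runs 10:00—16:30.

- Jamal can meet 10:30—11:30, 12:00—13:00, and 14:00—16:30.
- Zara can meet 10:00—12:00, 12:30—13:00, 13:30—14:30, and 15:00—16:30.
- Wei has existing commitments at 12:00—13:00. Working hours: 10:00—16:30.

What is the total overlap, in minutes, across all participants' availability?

Wei free within 10:00–16:30: 10:00–12:00, 13:00–16:30.
Jamal ∩ Zara: 10:30–11:30, 12:30–13:00, 14:00–14:30, 15:00–16:30.
Jamal ∩ Zara ∩ Wei: 10:30–11:30, 14:00–14:30, 15:00–16:30.
Total common minutes: 60 + 30 + 90 = 180.

180 minutes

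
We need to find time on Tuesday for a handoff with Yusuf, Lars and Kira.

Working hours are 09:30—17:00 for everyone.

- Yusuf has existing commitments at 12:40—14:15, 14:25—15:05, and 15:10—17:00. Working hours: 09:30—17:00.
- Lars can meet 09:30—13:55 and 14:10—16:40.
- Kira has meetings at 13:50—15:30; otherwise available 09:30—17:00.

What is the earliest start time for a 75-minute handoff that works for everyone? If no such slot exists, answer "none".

09:30

Yusuf free within 09:30–17:00: 09:30–12:40, 14:15–14:25, 15:05–15:10.
Kira free within 09:30–17:00: 09:30–13:50, 15:30–17:00.
Yusuf ∩ Lars: 09:30–12:40, 14:15–14:25, 15:05–15:10.
Yusuf ∩ Lars ∩ Kira: 09:30–12:40.
Windows ≥ 75 min: 09:30–12:40.
Earliest such window starts at 09:30.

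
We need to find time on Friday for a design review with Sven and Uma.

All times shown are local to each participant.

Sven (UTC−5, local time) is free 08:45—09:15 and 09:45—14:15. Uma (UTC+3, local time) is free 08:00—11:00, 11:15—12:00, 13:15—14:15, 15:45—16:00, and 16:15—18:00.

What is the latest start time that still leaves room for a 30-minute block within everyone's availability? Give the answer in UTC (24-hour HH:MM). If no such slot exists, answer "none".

13:45

Sven → UTC: 13:45–14:15, 14:45–19:15.
Uma → UTC: 05:00–08:00, 08:15–09:00, 10:15–11:15, 12:45–13:00, 13:15–15:00.
Sven ∩ Uma: 13:45–14:15, 14:45–15:00.
Windows ≥ 30 min: 13:45–14:15.
Latest start in the last window 13:45–14:15 is 14:15 − 30 min = 13:45.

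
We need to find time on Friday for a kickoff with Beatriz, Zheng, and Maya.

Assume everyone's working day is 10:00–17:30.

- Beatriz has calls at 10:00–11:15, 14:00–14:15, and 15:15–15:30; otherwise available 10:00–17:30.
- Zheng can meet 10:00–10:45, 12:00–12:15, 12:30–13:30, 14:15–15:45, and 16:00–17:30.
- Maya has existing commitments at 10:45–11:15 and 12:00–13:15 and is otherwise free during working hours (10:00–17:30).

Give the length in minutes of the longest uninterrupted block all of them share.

90 minutes

Beatriz free within 10:00–17:30: 11:15–14:00, 14:15–15:15, 15:30–17:30.
Maya free within 10:00–17:30: 10:00–10:45, 11:15–12:00, 13:15–17:30.
Beatriz ∩ Zheng: 12:00–12:15, 12:30–13:30, 14:15–15:15, 15:30–15:45, 16:00–17:30.
Beatriz ∩ Zheng ∩ Maya: 13:15–13:30, 14:15–15:15, 15:30–15:45, 16:00–17:30.
Common window lengths: 15, 60, 15, 90 min; longest is 90.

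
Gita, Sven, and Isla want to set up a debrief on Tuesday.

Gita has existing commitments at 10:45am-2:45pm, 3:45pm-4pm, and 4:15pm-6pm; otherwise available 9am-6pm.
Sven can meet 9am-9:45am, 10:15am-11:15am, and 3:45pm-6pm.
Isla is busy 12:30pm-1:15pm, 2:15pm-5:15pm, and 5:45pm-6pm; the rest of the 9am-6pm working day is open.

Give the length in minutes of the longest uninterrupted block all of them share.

Gita free within 09:00–18:00: 09:00–10:45, 14:45–15:45, 16:00–16:15.
Isla free within 09:00–18:00: 09:00–12:30, 13:15–14:15, 17:15–17:45.
Gita ∩ Sven: 09:00–09:45, 10:15–10:45, 16:00–16:15.
Gita ∩ Sven ∩ Isla: 09:00–09:45, 10:15–10:45.
Common window lengths: 45, 30 min; longest is 45.

45 minutes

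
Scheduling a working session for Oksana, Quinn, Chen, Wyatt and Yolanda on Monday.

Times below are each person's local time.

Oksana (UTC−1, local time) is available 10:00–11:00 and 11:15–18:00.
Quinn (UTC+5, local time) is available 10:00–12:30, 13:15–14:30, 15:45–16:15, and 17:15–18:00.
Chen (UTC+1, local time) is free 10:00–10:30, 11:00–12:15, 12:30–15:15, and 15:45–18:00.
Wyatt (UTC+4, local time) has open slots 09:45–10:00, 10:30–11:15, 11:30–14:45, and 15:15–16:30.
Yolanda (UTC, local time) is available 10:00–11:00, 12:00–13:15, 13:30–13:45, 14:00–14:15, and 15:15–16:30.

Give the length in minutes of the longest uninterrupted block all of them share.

15 minutes

Oksana → UTC: 11:00–12:00, 12:15–19:00.
Quinn → UTC: 05:00–07:30, 08:15–09:30, 10:45–11:15, 12:15–13:00.
Chen → UTC: 09:00–09:30, 10:00–11:15, 11:30–14:15, 14:45–17:00.
Wyatt → UTC: 05:45–06:00, 06:30–07:15, 07:30–10:45, 11:15–12:30.
Yolanda → UTC: 10:00–11:00, 12:00–13:15, 13:30–13:45, 14:00–14:15, 15:15–16:30.
Oksana ∩ Quinn: 11:00–11:15, 12:15–13:00.
Oksana ∩ Quinn ∩ Chen: 11:00–11:15, 12:15–13:00.
Oksana ∩ Quinn ∩ Chen ∩ Wyatt: 12:15–12:30.
Oksana ∩ Quinn ∩ Chen ∩ Wyatt ∩ Yolanda: 12:15–12:30.
Single common window of 15 minutes.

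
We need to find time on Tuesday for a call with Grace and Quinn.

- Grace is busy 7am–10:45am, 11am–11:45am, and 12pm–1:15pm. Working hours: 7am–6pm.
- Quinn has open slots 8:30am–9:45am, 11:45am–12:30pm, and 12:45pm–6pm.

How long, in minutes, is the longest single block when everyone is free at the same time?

Grace free within 07:00–18:00: 10:45–11:00, 11:45–12:00, 13:15–18:00.
Grace ∩ Quinn: 11:45–12:00, 13:15–18:00.
Common window lengths: 15, 285 min; longest is 285.

285 minutes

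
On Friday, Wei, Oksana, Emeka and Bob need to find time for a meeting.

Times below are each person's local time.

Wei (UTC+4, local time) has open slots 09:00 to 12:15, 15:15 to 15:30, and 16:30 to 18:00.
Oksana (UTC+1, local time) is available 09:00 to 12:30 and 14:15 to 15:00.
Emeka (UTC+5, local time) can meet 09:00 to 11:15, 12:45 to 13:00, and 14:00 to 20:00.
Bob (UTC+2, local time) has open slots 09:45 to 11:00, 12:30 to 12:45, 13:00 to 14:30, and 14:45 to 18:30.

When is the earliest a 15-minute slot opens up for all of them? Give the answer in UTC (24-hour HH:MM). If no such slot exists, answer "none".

11:15

Wei → UTC: 05:00–08:15, 11:15–11:30, 12:30–14:00.
Oksana → UTC: 08:00–11:30, 13:15–14:00.
Emeka → UTC: 04:00–06:15, 07:45–08:00, 09:00–15:00.
Bob → UTC: 07:45–09:00, 10:30–10:45, 11:00–12:30, 12:45–16:30.
Wei ∩ Oksana: 08:00–08:15, 11:15–11:30, 13:15–14:00.
Wei ∩ Oksana ∩ Emeka: 11:15–11:30, 13:15–14:00.
Wei ∩ Oksana ∩ Emeka ∩ Bob: 11:15–11:30, 13:15–14:00.
Windows ≥ 15 min: 11:15–11:30, 13:15–14:00.
Earliest such window starts at 11:15.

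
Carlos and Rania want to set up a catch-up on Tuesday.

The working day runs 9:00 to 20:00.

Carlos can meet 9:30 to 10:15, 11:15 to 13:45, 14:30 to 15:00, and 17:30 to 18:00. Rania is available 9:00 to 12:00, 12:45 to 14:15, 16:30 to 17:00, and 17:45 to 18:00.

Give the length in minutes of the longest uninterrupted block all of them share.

Carlos ∩ Rania: 09:30–10:15, 11:15–12:00, 12:45–13:45, 17:45–18:00.
Common window lengths: 45, 45, 60, 15 min; longest is 60.

60 minutes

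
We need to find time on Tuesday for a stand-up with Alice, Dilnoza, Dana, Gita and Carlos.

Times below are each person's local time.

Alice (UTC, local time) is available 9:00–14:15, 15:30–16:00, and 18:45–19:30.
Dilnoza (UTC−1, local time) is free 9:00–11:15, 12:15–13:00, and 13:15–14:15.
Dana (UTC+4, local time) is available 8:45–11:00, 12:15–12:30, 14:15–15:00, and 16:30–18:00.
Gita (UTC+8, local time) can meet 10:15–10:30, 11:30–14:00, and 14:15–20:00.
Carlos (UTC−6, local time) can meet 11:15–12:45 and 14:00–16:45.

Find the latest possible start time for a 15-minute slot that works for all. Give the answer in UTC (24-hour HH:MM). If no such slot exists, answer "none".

none

Alice → UTC: 09:00–14:15, 15:30–16:00, 18:45–19:30.
Dilnoza → UTC: 10:00–12:15, 13:15–14:00, 14:15–15:15.
Dana → UTC: 04:45–07:00, 08:15–08:30, 10:15–11:00, 12:30–14:00.
Gita → UTC: 02:15–02:30, 03:30–06:00, 06:15–12:00.
Carlos → UTC: 17:15–18:45, 20:00–22:45.
Alice ∩ Dilnoza: 10:00–12:15, 13:15–14:00.
Alice ∩ Dilnoza ∩ Dana: 10:15–11:00, 13:15–14:00.
Alice ∩ Dilnoza ∩ Dana ∩ Gita: 10:15–11:00.
Alice ∩ Dilnoza ∩ Dana ∩ Gita ∩ Carlos: (none).
Windows ≥ 15 min: (none).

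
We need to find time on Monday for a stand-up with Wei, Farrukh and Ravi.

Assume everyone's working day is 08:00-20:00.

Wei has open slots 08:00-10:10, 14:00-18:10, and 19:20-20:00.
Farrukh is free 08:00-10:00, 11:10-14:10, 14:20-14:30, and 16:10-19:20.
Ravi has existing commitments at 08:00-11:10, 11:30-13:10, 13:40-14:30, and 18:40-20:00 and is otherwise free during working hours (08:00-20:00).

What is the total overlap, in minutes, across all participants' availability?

Ravi free within 08:00–20:00: 11:10–11:30, 13:10–13:40, 14:30–18:40.
Wei ∩ Farrukh: 08:00–10:00, 14:00–14:10, 14:20–14:30, 16:10–18:10.
Wei ∩ Farrukh ∩ Ravi: 16:10–18:10.
Total common minutes: 120.

120 minutes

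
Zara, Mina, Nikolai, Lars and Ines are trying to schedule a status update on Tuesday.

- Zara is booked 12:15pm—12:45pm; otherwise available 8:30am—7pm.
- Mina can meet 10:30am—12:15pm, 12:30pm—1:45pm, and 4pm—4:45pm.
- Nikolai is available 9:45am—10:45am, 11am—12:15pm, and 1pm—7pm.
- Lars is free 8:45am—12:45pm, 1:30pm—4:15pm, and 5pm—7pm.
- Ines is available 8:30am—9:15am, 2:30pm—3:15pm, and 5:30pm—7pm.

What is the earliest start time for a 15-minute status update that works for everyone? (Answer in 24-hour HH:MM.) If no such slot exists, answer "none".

none

Zara free within 08:30–19:00: 08:30–12:15, 12:45–19:00.
Zara ∩ Mina: 10:30–12:15, 12:45–13:45, 16:00–16:45.
Zara ∩ Mina ∩ Nikolai: 10:30–10:45, 11:00–12:15, 13:00–13:45, 16:00–16:45.
Zara ∩ Mina ∩ Nikolai ∩ Lars: 10:30–10:45, 11:00–12:15, 13:30–13:45, 16:00–16:15.
Zara ∩ Mina ∩ Nikolai ∩ Lars ∩ Ines: (none).
Windows ≥ 15 min: (none).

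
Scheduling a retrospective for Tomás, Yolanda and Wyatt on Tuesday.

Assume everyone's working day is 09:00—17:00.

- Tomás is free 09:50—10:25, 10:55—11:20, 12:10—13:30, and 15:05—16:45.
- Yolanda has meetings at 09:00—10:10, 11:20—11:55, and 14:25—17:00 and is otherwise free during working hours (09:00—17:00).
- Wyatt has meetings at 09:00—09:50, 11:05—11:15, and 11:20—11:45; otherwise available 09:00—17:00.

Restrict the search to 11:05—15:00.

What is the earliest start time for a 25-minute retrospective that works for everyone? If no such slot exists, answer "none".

12:10

Yolanda free within 09:00–17:00: 10:10–11:20, 11:55–14:25.
Wyatt free within 09:00–17:00: 09:50–11:05, 11:15–11:20, 11:45–17:00.
Tomás ∩ Yolanda: 10:10–10:25, 10:55–11:20, 12:10–13:30.
Tomás ∩ Yolanda ∩ Wyatt: 10:10–10:25, 10:55–11:05, 11:15–11:20, 12:10–13:30.
Restricted to 11:05–15:00: 11:15–11:20, 12:10–13:30.
Windows ≥ 25 min: 12:10–13:30.
Earliest such window starts at 12:10.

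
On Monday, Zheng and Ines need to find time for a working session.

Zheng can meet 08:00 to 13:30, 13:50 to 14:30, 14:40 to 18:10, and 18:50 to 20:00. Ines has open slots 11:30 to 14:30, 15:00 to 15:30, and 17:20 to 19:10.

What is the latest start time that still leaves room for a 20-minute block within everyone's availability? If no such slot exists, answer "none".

18:50

Zheng ∩ Ines: 11:30–13:30, 13:50–14:30, 15:00–15:30, 17:20–18:10, 18:50–19:10.
Windows ≥ 20 min: 11:30–13:30, 13:50–14:30, 15:00–15:30, 17:20–18:10, 18:50–19:10.
Latest start in the last window 18:50–19:10 is 19:10 − 20 min = 18:50.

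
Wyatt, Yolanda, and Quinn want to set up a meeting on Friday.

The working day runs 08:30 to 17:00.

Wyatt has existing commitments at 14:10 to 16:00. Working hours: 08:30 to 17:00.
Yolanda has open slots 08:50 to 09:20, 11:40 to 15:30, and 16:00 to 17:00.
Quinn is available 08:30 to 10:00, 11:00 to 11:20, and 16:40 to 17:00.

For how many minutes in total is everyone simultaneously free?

50 minutes

Wyatt free within 08:30–17:00: 08:30–14:10, 16:00–17:00.
Wyatt ∩ Yolanda: 08:50–09:20, 11:40–14:10, 16:00–17:00.
Wyatt ∩ Yolanda ∩ Quinn: 08:50–09:20, 16:40–17:00.
Total common minutes: 30 + 20 = 50.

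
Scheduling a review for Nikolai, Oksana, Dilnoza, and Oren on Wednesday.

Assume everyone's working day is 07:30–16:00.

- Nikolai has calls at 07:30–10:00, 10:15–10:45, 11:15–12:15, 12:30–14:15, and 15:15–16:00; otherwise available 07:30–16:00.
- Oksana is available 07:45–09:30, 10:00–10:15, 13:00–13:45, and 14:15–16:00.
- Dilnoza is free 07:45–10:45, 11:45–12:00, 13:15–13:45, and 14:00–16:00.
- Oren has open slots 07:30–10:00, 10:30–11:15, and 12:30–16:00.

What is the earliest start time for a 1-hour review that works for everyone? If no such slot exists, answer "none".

14:15

Nikolai free within 07:30–16:00: 10:00–10:15, 10:45–11:15, 12:15–12:30, 14:15–15:15.
Nikolai ∩ Oksana: 10:00–10:15, 14:15–15:15.
Nikolai ∩ Oksana ∩ Dilnoza: 10:00–10:15, 14:15–15:15.
Nikolai ∩ Oksana ∩ Dilnoza ∩ Oren: 14:15–15:15.
Windows ≥ 60 min: 14:15–15:15.
Earliest such window starts at 14:15.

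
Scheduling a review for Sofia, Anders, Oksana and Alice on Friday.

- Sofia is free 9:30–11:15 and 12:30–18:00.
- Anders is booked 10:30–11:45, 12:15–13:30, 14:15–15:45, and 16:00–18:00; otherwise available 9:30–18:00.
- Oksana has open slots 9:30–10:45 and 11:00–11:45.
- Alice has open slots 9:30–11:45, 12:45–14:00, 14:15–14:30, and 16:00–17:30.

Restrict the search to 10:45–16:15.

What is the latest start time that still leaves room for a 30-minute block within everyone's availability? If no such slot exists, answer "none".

Anders free within 09:30–18:00: 09:30–10:30, 11:45–12:15, 13:30–14:15, 15:45–16:00.
Sofia ∩ Anders: 09:30–10:30, 13:30–14:15, 15:45–16:00.
Sofia ∩ Anders ∩ Oksana: 09:30–10:30.
Sofia ∩ Anders ∩ Oksana ∩ Alice: 09:30–10:30.
Restricted to 10:45–16:15: (none).
Windows ≥ 30 min: (none).

none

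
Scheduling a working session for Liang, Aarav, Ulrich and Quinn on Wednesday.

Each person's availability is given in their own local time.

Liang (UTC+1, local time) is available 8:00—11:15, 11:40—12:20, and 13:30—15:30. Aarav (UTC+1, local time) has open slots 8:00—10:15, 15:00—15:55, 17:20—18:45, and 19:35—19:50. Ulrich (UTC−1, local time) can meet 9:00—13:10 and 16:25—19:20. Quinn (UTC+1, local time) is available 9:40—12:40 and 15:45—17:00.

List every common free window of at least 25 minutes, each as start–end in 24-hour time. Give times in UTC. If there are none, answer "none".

none

Liang → UTC: 07:00–10:15, 10:40–11:20, 12:30–14:30.
Aarav → UTC: 07:00–09:15, 14:00–14:55, 16:20–17:45, 18:35–18:50.
Ulrich → UTC: 10:00–14:10, 17:25–20:20.
Quinn → UTC: 08:40–11:40, 14:45–16:00.
Liang ∩ Aarav: 07:00–09:15, 14:00–14:30.
Liang ∩ Aarav ∩ Ulrich: 14:00–14:10.
Liang ∩ Aarav ∩ Ulrich ∩ Quinn: (none).
Windows ≥ 25 min: (none).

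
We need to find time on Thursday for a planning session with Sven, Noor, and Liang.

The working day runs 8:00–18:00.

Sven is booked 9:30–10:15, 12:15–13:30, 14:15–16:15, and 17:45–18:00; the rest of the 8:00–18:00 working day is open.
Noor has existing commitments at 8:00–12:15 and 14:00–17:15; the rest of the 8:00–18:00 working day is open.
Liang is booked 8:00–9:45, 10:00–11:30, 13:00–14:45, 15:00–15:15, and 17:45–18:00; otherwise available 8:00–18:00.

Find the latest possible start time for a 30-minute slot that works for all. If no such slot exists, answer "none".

Sven free within 08:00–18:00: 08:00–09:30, 10:15–12:15, 13:30–14:15, 16:15–17:45.
Noor free within 08:00–18:00: 12:15–14:00, 17:15–18:00.
Liang free within 08:00–18:00: 09:45–10:00, 11:30–13:00, 14:45–15:00, 15:15–17:45.
Sven ∩ Noor: 13:30–14:00, 17:15–17:45.
Sven ∩ Noor ∩ Liang: 17:15–17:45.
Windows ≥ 30 min: 17:15–17:45.
Latest start in the last window 17:15–17:45 is 17:45 − 30 min = 17:15.

17:15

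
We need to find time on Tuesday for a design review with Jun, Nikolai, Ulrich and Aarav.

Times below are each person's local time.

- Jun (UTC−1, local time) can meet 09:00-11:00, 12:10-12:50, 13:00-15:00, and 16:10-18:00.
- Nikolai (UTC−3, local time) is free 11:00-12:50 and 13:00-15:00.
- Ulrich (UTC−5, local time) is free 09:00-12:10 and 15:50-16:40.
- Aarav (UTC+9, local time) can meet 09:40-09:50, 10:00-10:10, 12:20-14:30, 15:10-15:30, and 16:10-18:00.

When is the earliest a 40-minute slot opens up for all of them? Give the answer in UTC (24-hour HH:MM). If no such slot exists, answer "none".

Jun → UTC: 10:00–12:00, 13:10–13:50, 14:00–16:00, 17:10–19:00.
Nikolai → UTC: 14:00–15:50, 16:00–18:00.
Ulrich → UTC: 14:00–17:10, 20:50–21:40.
Aarav → UTC: 00:40–00:50, 01:00–01:10, 03:20–05:30, 06:10–06:30, 07:10–09:00.
Jun ∩ Nikolai: 14:00–15:50, 17:10–18:00.
Jun ∩ Nikolai ∩ Ulrich: 14:00–15:50.
Jun ∩ Nikolai ∩ Ulrich ∩ Aarav: (none).
Windows ≥ 40 min: (none).

none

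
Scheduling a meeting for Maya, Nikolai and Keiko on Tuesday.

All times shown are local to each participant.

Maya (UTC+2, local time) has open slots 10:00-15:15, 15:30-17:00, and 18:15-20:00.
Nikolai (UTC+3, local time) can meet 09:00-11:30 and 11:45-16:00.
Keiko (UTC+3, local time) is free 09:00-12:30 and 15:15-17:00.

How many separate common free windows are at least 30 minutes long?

Maya → UTC: 08:00–13:15, 13:30–15:00, 16:15–18:00.
Nikolai → UTC: 06:00–08:30, 08:45–13:00.
Keiko → UTC: 06:00–09:30, 12:15–14:00.
Maya ∩ Nikolai: 08:00–08:30, 08:45–13:00.
Maya ∩ Nikolai ∩ Keiko: 08:00–08:30, 08:45–09:30, 12:15–13:00.
Windows ≥ 30 min: 08:00–08:30, 08:45–09:30, 12:15–13:00.
That's 3 windows.

3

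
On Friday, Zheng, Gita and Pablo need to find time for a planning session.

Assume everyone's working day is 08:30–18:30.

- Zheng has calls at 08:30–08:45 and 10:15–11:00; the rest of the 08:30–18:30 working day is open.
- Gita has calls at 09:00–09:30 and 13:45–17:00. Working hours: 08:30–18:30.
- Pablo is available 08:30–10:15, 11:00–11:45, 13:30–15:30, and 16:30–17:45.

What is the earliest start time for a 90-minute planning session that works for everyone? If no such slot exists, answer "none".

none

Zheng free within 08:30–18:30: 08:45–10:15, 11:00–18:30.
Gita free within 08:30–18:30: 08:30–09:00, 09:30–13:45, 17:00–18:30.
Zheng ∩ Gita: 08:45–09:00, 09:30–10:15, 11:00–13:45, 17:00–18:30.
Zheng ∩ Gita ∩ Pablo: 08:45–09:00, 09:30–10:15, 11:00–11:45, 13:30–13:45, 17:00–17:45.
Windows ≥ 90 min: (none).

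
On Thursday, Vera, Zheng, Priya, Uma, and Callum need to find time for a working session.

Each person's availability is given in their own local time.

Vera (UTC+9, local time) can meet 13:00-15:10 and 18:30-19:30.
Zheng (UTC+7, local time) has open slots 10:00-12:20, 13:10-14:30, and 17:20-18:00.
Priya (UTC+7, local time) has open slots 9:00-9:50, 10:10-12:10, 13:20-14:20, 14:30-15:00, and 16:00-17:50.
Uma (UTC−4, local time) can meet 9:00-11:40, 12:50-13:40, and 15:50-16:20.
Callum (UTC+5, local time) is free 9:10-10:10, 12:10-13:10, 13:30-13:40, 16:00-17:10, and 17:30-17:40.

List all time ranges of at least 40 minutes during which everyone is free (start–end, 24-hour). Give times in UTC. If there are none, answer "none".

Vera → UTC: 04:00–06:10, 09:30–10:30.
Zheng → UTC: 03:00–05:20, 06:10–07:30, 10:20–11:00.
Priya → UTC: 02:00–02:50, 03:10–05:10, 06:20–07:20, 07:30–08:00, 09:00–10:50.
Uma → UTC: 13:00–15:40, 16:50–17:40, 19:50–20:20.
Callum → UTC: 04:10–05:10, 07:10–08:10, 08:30–08:40, 11:00–12:10, 12:30–12:40.
Vera ∩ Zheng: 04:00–05:20, 10:20–10:30.
Vera ∩ Zheng ∩ Priya: 04:00–05:10, 10:20–10:30.
Vera ∩ Zheng ∩ Priya ∩ Uma: (none).
Vera ∩ Zheng ∩ Priya ∩ Uma ∩ Callum: (none).
Windows ≥ 40 min: (none).

none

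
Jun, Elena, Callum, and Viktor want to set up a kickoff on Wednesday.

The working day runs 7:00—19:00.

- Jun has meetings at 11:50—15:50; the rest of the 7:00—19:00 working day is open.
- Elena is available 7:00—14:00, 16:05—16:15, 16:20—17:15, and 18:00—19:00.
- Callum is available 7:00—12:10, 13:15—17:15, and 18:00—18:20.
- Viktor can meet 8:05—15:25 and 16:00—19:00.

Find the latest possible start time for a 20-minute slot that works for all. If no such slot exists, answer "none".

18:00

Jun free within 07:00–19:00: 07:00–11:50, 15:50–19:00.
Jun ∩ Elena: 07:00–11:50, 16:05–16:15, 16:20–17:15, 18:00–19:00.
Jun ∩ Elena ∩ Callum: 07:00–11:50, 16:05–16:15, 16:20–17:15, 18:00–18:20.
Jun ∩ Elena ∩ Callum ∩ Viktor: 08:05–11:50, 16:05–16:15, 16:20–17:15, 18:00–18:20.
Windows ≥ 20 min: 08:05–11:50, 16:20–17:15, 18:00–18:20.
Latest start in the last window 18:00–18:20 is 18:20 − 20 min = 18:00.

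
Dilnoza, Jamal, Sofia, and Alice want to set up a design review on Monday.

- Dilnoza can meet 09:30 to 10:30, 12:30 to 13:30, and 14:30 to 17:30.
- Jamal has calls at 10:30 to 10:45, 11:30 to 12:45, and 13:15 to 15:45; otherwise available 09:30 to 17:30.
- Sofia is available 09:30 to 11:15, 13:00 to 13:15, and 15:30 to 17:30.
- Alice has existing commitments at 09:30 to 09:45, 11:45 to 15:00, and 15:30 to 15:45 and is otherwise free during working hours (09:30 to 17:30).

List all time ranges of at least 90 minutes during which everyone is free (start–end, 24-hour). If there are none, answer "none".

15:45–17:30

Jamal free within 09:30–17:30: 09:30–10:30, 10:45–11:30, 12:45–13:15, 15:45–17:30.
Alice free within 09:30–17:30: 09:45–11:45, 15:00–15:30, 15:45–17:30.
Dilnoza ∩ Jamal: 09:30–10:30, 12:45–13:15, 15:45–17:30.
Dilnoza ∩ Jamal ∩ Sofia: 09:30–10:30, 13:00–13:15, 15:45–17:30.
Dilnoza ∩ Jamal ∩ Sofia ∩ Alice: 09:45–10:30, 15:45–17:30.
Windows ≥ 90 min: 15:45–17:30.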